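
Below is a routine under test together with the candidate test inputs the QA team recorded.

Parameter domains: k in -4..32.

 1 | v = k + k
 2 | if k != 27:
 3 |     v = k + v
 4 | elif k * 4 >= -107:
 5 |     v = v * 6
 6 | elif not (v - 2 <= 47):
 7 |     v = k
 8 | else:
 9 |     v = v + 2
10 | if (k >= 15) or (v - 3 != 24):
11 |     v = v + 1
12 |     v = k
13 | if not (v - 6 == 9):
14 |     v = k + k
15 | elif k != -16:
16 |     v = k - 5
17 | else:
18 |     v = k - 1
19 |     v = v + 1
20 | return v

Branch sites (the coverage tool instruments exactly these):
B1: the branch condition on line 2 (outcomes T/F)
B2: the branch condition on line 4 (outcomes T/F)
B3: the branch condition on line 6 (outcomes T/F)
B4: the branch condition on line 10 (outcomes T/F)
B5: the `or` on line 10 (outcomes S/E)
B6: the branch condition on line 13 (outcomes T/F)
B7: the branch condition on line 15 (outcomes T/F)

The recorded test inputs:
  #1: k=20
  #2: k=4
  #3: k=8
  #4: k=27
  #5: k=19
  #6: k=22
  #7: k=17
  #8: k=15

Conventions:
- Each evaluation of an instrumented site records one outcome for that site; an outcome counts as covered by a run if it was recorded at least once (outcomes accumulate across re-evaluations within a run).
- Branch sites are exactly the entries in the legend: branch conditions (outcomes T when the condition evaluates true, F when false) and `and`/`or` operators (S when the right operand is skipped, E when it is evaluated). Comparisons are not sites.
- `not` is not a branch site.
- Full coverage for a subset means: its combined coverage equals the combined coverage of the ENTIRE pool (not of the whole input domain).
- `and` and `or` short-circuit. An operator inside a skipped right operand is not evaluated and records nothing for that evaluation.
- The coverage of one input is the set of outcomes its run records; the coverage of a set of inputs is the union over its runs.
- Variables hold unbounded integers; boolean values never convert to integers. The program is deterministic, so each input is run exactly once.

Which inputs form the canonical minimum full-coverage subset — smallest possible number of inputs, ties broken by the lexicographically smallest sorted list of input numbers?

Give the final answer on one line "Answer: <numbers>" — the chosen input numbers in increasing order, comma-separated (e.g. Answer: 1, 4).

test 1 (k=20) hits B1=T, B4=T, B5=S, B6=T
test 2 (k=4) hits B1=T, B4=T, B5=E, B6=T
test 3 (k=8) hits B1=T, B4=T, B5=E, B6=T
test 4 (k=27) hits B1=F, B2=T, B4=T, B5=S, B6=T
test 5 (k=19) hits B1=T, B4=T, B5=S, B6=T
test 6 (k=22) hits B1=T, B4=T, B5=S, B6=T
test 7 (k=17) hits B1=T, B4=T, B5=S, B6=T
test 8 (k=15) hits B1=T, B4=T, B5=S, B6=F, B7=T
together the pool reaches 9 outcomes: B1=T, B1=F, B2=T, B4=T, B5=S, B5=E, B6=T, B6=F, B7=T
every size-1 subset falls short of the 9 outcomes (best: 5/9)
every size-2 subset falls short of the 9 outcomes (best: 8/9)
size 3: inputs {2, 4, 8} cover all 9 outcomes, and no lexicographically smaller subset of this size does

Answer: 2, 4, 8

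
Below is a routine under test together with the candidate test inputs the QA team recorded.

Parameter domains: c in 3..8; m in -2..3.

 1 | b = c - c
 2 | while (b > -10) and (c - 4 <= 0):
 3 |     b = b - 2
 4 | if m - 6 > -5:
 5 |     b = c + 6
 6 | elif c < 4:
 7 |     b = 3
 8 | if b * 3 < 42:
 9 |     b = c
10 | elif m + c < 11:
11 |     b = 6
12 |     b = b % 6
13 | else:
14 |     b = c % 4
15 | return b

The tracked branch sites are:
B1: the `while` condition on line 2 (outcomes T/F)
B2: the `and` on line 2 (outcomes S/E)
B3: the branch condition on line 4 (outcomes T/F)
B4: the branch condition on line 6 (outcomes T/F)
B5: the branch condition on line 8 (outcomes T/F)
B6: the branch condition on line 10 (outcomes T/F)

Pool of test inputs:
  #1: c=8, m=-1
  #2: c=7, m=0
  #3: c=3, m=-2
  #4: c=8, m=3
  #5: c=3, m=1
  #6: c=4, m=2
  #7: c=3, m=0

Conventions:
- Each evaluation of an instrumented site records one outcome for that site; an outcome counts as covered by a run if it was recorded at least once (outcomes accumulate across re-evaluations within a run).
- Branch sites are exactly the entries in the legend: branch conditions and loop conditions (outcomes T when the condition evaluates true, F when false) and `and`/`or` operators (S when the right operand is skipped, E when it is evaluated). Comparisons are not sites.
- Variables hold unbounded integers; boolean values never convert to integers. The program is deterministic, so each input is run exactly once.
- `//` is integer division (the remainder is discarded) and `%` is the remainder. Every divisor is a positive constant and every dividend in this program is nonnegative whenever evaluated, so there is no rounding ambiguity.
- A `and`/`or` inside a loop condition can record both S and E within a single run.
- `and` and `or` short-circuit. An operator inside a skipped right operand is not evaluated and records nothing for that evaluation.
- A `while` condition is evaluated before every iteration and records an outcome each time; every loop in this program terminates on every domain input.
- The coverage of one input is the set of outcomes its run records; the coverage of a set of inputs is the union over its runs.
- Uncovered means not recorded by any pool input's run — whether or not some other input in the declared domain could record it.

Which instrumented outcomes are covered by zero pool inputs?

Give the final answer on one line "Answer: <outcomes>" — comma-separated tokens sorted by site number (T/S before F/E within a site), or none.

#1 (c=8, m=-1) -> B2->E, B1->F, B3->F, B4->F, B5->T; covered: B1=F, B2=E, B3=F, B4=F, B5=T
#2 (c=7, m=0) -> B2->E, B1->F, B3->F, B4->F, B5->T; covered: B1=F, B2=E, B3=F, B4=F, B5=T
#3 (c=3, m=-2) -> B2->E, B1->T, B2->E, B1->T, B2->E, B1->T, B2->E, B1->T, B2->E, B1->T, B2->S, B1->F, B3->F, B4->T, ...; covered: B1=T, B1=F, B2=S, B2=E, B3=F, B4=T, B5=T
#4 (c=8, m=3) -> B2->E, B1->F, B3->T, B5->F, B6->F; covered: B1=F, B2=E, B3=T, B5=F, B6=F
#5 (c=3, m=1) -> B2->E, B1->T, B2->E, B1->T, B2->E, B1->T, B2->E, B1->T, B2->E, B1->T, B2->S, B1->F, B3->F, B4->T, ...; covered: B1=T, B1=F, B2=S, B2=E, B3=F, B4=T, B5=T
#6 (c=4, m=2) -> B2->E, B1->T, B2->E, B1->T, B2->E, B1->T, B2->E, B1->T, B2->E, B1->T, B2->S, B1->F, B3->T, B5->T; covered: B1=T, B1=F, B2=S, B2=E, B3=T, B5=T
#7 (c=3, m=0) -> B2->E, B1->T, B2->E, B1->T, B2->E, B1->T, B2->E, B1->T, B2->E, B1->T, B2->S, B1->F, B3->F, B4->T, ...; covered: B1=T, B1=F, B2=S, B2=E, B3=F, B4=T, B5=T
union over the pool: B1=T, B1=F, B2=S, B2=E, B3=T, B3=F, B4=T, B4=F, B5=T, B5=F, B6=F
uncovered (1 of 12): B6=T

Answer: B6=T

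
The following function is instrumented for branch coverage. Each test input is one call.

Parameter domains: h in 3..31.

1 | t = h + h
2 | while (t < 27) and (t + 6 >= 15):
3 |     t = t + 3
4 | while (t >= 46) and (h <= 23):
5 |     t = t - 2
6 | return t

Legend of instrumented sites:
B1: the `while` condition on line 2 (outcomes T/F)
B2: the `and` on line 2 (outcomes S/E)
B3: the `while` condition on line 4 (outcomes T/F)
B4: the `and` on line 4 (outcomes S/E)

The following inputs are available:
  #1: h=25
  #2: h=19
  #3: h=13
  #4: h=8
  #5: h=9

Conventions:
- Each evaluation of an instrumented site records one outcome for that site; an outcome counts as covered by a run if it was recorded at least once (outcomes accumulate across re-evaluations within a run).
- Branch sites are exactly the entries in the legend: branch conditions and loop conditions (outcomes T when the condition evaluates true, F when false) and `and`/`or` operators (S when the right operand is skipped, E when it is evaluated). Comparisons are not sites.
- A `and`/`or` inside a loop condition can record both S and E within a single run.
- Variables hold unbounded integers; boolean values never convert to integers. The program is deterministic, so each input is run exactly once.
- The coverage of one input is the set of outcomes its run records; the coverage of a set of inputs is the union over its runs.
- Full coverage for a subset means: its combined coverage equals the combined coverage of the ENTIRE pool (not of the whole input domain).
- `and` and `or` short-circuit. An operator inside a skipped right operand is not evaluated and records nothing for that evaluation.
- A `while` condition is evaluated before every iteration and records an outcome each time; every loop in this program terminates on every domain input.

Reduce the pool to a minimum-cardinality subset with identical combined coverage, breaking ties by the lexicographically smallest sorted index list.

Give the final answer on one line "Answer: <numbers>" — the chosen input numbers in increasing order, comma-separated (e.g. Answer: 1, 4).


#1 (h=25) -> B2->S, B1->F, B4->E, B3->F; covered: B1=F, B2=S, B3=F, B4=E
#2 (h=19) -> B2->S, B1->F, B4->S, B3->F; covered: B1=F, B2=S, B3=F, B4=S
#3 (h=13) -> B2->E, B1->T, B2->S, B1->F, B4->S, B3->F; covered: B1=T, B1=F, B2=S, B2=E, B3=F, B4=S
#4 (h=8) -> B2->E, B1->T, B2->E, B1->T, B2->E, B1->T, B2->E, B1->T, B2->S, B1->F, B4->S, B3->F; covered: B1=T, B1=F, B2=S, B2=E, B3=F, B4=S
#5 (h=9) -> B2->E, B1->T, B2->E, B1->T, B2->E, B1->T, B2->S, B1->F, B4->S, B3->F; covered: B1=T, B1=F, B2=S, B2=E, B3=F, B4=S
pool-wide coverage (7 outcomes): B1=T, B1=F, B2=S, B2=E, B3=F, B4=S, B4=E
every size-1 subset falls short of the 7 outcomes (best: 6/7)
inputs {1, 3} (size 2) cover everything; no size-2 subset with a lexicographically smaller index list covers all 7
Answer: 1, 3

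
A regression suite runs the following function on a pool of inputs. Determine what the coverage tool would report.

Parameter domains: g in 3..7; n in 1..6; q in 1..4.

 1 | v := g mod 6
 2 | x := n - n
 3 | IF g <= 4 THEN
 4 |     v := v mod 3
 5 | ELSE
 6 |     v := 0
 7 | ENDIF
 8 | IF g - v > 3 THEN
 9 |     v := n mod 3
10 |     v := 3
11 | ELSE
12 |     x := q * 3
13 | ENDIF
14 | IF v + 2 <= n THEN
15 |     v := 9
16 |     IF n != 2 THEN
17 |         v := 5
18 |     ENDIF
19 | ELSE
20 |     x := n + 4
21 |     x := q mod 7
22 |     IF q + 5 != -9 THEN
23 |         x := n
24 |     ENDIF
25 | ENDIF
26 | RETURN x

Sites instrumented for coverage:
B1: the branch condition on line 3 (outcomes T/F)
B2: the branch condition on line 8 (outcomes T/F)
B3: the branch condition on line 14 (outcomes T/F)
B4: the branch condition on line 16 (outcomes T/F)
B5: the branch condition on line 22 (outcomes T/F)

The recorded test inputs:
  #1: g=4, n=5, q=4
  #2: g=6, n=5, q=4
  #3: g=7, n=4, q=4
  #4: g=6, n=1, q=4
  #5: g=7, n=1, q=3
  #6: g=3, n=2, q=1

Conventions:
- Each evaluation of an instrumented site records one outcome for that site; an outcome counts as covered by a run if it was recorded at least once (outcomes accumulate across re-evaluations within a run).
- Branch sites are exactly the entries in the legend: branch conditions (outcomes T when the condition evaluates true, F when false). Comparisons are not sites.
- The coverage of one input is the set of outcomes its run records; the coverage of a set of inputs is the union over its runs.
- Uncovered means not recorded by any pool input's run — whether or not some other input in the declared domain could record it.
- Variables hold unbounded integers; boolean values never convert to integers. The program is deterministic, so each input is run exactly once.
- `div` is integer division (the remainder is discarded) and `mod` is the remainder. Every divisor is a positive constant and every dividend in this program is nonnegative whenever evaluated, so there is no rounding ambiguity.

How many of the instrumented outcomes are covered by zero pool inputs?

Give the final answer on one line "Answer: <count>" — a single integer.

run #1 (g=4, n=5, q=4) records B1=T, B2=F, B3=T, B4=T
run #2 (g=6, n=5, q=4) records B1=F, B2=T, B3=T, B4=T
run #3 (g=7, n=4, q=4) records B1=F, B2=T, B3=F, B5=T
run #4 (g=6, n=1, q=4) records B1=F, B2=T, B3=F, B5=T
run #5 (g=7, n=1, q=3) records B1=F, B2=T, B3=F, B5=T
run #6 (g=3, n=2, q=1) records B1=T, B2=F, B3=T, B4=F
union over the pool: B1=T, B1=F, B2=T, B2=F, B3=T, B3=F, B4=T, B4=F, B5=T
uncovered (1 of 10): B5=F

Answer: 1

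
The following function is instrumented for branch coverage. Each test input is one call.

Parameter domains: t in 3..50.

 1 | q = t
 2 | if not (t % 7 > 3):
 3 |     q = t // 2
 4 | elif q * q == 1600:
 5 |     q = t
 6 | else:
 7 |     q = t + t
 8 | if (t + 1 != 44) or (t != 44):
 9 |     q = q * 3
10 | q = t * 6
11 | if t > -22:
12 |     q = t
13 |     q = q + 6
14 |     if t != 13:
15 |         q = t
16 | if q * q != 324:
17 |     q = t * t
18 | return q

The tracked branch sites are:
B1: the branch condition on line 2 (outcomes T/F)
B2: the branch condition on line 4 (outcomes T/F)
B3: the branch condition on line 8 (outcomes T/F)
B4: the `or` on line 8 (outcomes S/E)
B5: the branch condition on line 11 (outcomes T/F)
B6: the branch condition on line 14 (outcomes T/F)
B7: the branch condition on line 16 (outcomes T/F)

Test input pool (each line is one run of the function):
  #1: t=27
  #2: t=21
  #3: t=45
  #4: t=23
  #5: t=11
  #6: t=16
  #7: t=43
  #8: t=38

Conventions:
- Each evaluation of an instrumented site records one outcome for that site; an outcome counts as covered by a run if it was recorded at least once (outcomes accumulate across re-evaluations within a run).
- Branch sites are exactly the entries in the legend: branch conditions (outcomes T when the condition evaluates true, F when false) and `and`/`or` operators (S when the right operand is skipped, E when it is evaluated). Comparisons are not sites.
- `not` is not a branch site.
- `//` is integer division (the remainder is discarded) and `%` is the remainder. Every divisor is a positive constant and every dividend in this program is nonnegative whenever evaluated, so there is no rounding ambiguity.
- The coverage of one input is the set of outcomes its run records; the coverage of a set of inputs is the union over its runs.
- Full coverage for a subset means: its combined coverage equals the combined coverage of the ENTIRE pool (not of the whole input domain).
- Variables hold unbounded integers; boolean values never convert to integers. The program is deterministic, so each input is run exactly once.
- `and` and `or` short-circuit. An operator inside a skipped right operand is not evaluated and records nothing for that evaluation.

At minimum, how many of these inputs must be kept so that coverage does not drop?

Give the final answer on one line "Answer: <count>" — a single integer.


run #1 (t=27) runs B1->F, B2->F, B4->S, B3->T, B5->T, B6->T, B7->T; records B1=F, B2=F, B3=T, B4=S, B5=T, B6=T, B7=T
run #2 (t=21) runs B1->T, B4->S, B3->T, B5->T, B6->T, B7->T; records B1=T, B3=T, B4=S, B5=T, B6=T, B7=T
run #3 (t=45) runs B1->T, B4->S, B3->T, B5->T, B6->T, B7->T; records B1=T, B3=T, B4=S, B5=T, B6=T, B7=T
run #4 (t=23) runs B1->T, B4->S, B3->T, B5->T, B6->T, B7->T; records B1=T, B3=T, B4=S, B5=T, B6=T, B7=T
run #5 (t=11) runs B1->F, B2->F, B4->S, B3->T, B5->T, B6->T, B7->T; records B1=F, B2=F, B3=T, B4=S, B5=T, B6=T, B7=T
run #6 (t=16) runs B1->T, B4->S, B3->T, B5->T, B6->T, B7->T; records B1=T, B3=T, B4=S, B5=T, B6=T, B7=T
run #7 (t=43) runs B1->T, B4->E, B3->T, B5->T, B6->T, B7->T; records B1=T, B3=T, B4=E, B5=T, B6=T, B7=T
run #8 (t=38) runs B1->T, B4->S, B3->T, B5->T, B6->T, B7->T; records B1=T, B3=T, B4=S, B5=T, B6=T, B7=T
pool-wide coverage (9 outcomes): B1=T, B1=F, B2=F, B3=T, B4=S, B4=E, B5=T, B6=T, B7=T
size 1 is not enough: best union over all size-1 subsets is 7/9
size 2: inputs {1, 7} cover all 9 outcomes, and no lexicographically smaller subset of this size does
Answer: 2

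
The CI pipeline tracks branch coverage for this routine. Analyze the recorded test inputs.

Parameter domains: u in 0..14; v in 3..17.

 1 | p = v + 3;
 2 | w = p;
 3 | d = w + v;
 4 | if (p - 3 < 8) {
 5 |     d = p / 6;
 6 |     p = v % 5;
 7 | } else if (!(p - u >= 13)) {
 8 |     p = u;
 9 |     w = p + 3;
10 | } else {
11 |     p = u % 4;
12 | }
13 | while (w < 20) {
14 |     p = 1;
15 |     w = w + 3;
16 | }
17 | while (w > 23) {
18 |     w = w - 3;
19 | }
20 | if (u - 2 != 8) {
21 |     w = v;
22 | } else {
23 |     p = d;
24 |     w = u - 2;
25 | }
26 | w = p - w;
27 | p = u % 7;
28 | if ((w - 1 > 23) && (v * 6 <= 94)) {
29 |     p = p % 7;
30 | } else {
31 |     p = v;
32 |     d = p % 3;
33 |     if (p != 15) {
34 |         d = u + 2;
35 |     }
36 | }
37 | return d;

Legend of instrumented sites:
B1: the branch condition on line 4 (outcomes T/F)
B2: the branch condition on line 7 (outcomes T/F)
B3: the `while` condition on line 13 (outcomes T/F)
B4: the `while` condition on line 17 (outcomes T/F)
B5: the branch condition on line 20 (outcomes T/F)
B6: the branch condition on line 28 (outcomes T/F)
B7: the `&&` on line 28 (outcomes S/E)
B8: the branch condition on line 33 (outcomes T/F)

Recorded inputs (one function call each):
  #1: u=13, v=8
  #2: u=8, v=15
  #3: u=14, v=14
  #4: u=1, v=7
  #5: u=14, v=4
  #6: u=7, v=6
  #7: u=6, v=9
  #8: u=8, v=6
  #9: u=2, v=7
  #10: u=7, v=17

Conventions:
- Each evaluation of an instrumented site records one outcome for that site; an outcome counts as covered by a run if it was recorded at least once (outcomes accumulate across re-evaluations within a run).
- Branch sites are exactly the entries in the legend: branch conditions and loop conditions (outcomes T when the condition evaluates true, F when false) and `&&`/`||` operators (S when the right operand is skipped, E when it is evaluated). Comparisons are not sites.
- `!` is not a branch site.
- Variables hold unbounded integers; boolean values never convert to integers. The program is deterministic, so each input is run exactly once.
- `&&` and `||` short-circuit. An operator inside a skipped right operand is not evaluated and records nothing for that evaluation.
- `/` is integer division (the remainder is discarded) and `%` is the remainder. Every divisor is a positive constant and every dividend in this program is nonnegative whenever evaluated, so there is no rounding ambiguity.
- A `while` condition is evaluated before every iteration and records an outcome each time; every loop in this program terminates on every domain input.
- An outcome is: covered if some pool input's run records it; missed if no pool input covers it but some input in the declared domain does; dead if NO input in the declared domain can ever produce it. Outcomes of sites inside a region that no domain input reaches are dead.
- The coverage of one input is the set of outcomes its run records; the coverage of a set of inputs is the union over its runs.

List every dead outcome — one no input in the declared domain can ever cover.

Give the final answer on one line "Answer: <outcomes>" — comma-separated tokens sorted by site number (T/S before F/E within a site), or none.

running all 225 domain inputs and tallying outcomes:
  B4=T: never recorded by any domain input -> dead
  reachable outcomes have witnesses, e.g. B1=T (e.g. u=0, v=3), B1=F (e.g. u=0, v=8), B2=T (e.g. u=0, v=8), B2=F (e.g. u=0, v=10)

Answer: B4=T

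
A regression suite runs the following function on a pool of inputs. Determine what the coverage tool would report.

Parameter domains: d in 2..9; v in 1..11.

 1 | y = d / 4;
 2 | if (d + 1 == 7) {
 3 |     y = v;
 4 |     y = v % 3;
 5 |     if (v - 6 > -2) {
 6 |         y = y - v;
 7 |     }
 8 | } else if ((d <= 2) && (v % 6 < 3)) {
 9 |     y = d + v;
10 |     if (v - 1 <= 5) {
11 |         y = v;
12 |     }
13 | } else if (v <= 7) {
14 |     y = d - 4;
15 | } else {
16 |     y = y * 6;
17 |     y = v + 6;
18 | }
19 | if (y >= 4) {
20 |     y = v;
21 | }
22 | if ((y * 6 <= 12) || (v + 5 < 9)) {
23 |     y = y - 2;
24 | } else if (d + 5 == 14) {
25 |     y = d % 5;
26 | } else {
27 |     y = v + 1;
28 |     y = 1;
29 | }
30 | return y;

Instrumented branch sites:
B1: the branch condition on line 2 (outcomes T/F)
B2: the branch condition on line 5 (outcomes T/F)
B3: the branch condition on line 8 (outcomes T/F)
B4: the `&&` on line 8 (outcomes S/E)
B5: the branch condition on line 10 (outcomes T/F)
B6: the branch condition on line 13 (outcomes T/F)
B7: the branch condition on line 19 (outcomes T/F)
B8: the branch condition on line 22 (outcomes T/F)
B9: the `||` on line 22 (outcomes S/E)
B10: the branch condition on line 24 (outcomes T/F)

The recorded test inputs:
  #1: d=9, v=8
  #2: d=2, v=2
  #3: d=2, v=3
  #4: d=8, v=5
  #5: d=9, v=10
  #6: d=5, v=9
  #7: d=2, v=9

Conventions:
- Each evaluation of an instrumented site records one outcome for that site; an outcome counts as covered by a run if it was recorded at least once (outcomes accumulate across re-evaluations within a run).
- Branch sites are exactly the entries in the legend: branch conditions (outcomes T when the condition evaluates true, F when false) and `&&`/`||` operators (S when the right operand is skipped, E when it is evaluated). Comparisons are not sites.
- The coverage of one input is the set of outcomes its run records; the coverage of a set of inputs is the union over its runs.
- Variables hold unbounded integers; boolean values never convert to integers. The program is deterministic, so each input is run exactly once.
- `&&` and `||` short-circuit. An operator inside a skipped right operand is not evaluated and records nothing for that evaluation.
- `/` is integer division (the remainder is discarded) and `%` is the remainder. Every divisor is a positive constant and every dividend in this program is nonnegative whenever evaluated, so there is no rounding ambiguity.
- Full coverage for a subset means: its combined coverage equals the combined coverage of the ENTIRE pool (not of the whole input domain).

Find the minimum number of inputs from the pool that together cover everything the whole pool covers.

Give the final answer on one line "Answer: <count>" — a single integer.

test 1 (d=9, v=8) fires B1->F, B4->S, B3->F, B6->F, B7->T, B9->E, B8->F, B10->T; hits B1=F, B3=F, B4=S, B6=F, B7=T, B8=F, B9=E, B10=T
test 2 (d=2, v=2) fires B1->F, B4->E, B3->T, B5->T, B7->F, B9->S, B8->T; hits B1=F, B3=T, B4=E, B5=T, B7=F, B8=T, B9=S
test 3 (d=2, v=3) fires B1->F, B4->E, B3->F, B6->T, B7->F, B9->S, B8->T; hits B1=F, B3=F, B4=E, B6=T, B7=F, B8=T, B9=S
test 4 (d=8, v=5) fires B1->F, B4->S, B3->F, B6->T, B7->T, B9->E, B8->F, B10->F; hits B1=F, B3=F, B4=S, B6=T, B7=T, B8=F, B9=E, B10=F
test 5 (d=9, v=10) fires B1->F, B4->S, B3->F, B6->F, B7->T, B9->E, B8->F, B10->T; hits B1=F, B3=F, B4=S, B6=F, B7=T, B8=F, B9=E, B10=T
test 6 (d=5, v=9) fires B1->F, B4->S, B3->F, B6->F, B7->T, B9->E, B8->F, B10->F; hits B1=F, B3=F, B4=S, B6=F, B7=T, B8=F, B9=E, B10=F
test 7 (d=2, v=9) fires B1->F, B4->E, B3->F, B6->F, B7->T, B9->E, B8->F, B10->F; hits B1=F, B3=F, B4=E, B6=F, B7=T, B8=F, B9=E, B10=F
pool-wide coverage (16 outcomes): B1=F, B3=T, B3=F, B4=S, B4=E, B5=T, B6=T, B6=F, B7=T, B7=F, B8=T, B8=F, B9=S, B9=E, B10=T, B10=F
no size-1 subset reaches all 16 outcomes (best union: 8/16)
no size-2 subset reaches all 16 outcomes (best union: 14/16)
size 3: inputs {1, 2, 4} cover all 16 outcomes, and no lexicographically smaller subset of this size does

Answer: 3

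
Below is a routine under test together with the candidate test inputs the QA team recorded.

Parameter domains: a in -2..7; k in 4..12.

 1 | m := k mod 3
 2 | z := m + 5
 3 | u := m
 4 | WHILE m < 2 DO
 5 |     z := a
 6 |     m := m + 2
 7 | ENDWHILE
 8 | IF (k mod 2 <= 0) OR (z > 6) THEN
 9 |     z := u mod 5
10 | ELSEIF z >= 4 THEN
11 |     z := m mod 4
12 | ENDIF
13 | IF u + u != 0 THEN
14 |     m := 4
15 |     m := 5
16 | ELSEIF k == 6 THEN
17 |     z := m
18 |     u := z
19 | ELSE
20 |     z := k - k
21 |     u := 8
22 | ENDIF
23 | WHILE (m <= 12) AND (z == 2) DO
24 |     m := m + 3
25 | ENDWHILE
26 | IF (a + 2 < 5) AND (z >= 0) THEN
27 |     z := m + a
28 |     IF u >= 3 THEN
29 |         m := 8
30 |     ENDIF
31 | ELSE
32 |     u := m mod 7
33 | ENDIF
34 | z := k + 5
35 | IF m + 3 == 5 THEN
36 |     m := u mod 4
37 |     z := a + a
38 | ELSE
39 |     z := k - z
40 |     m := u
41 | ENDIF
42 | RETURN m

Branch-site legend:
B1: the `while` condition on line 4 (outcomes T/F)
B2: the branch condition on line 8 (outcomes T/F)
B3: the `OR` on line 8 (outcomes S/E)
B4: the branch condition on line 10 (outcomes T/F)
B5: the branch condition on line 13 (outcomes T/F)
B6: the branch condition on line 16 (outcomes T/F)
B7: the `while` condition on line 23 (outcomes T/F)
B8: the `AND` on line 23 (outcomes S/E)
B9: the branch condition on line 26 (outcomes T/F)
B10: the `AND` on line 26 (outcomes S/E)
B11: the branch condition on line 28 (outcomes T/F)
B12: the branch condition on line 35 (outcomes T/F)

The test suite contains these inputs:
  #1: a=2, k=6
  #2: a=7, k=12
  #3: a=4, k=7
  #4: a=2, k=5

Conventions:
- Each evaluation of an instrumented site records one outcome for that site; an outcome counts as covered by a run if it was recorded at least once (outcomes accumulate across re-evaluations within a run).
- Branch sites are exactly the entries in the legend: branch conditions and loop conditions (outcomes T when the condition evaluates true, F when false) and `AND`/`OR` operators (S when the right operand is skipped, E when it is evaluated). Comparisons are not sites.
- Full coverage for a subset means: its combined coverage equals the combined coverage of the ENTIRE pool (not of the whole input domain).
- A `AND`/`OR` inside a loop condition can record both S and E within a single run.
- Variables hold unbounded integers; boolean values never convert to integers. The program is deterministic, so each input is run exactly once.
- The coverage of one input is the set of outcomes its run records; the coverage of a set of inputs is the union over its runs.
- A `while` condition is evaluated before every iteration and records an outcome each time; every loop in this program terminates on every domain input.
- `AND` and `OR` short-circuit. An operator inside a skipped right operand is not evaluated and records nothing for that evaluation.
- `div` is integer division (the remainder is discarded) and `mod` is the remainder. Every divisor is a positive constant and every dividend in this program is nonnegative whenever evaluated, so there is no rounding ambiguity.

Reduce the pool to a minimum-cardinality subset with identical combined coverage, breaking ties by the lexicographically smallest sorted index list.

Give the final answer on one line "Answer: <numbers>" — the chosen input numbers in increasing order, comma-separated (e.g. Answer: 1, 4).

input #1, a=2, k=6: events B1->T, B1->F, B3->S, B2->T, B5->F, B6->T, B8->E, B7->T, B8->E, B7->T, B8->E, B7->T, B8->E, B7->T, ...; outcomes B1=T, B1=F, B2=T, B3=S, B5=F, B6=T, B7=T, B7=F, B8=S, B8=E, B9=T, B10=E, B11=F, B12=F
input #2, a=7, k=12: events B1->T, B1->F, B3->S, B2->T, B5->F, B6->F, B8->E, B7->F, B10->S, B9->F, B12->T; outcomes B1=T, B1=F, B2=T, B3=S, B5=F, B6=F, B7=F, B8=E, B9=F, B10=S, B12=T
input #3, a=4, k=7: events B1->T, B1->F, B3->E, B2->F, B4->T, B5->T, B8->E, B7->F, B10->S, B9->F, B12->F; outcomes B1=T, B1=F, B2=F, B3=E, B4=T, B5=T, B7=F, B8=E, B9=F, B10=S, B12=F
input #4, a=2, k=5: events B1->F, B3->E, B2->T, B5->T, B8->E, B7->T, B8->E, B7->T, B8->E, B7->T, B8->S, B7->F, B10->E, B9->T, ...; outcomes B1=F, B2=T, B3=E, B5=T, B7=T, B7=F, B8=S, B8=E, B9=T, B10=E, B11=F, B12=F
the full pool covers 22 outcomes: B1=T, B1=F, B2=T, B2=F, B3=S, B3=E, B4=T, B5=T, B5=F, B6=T, B6=F, B7=T, B7=F, B8=S, B8=E, B9=T, B9=F, B10=S, B10=E, B11=F, B12=T, B12=F
no size-1 subset reaches all 22 outcomes (best union: 14/22)
no size-2 subset reaches all 22 outcomes (best union: 20/22)
size 3: inputs {1, 2, 3} cover all 22 outcomes, and no lexicographically smaller subset of this size does

Answer: 1, 2, 3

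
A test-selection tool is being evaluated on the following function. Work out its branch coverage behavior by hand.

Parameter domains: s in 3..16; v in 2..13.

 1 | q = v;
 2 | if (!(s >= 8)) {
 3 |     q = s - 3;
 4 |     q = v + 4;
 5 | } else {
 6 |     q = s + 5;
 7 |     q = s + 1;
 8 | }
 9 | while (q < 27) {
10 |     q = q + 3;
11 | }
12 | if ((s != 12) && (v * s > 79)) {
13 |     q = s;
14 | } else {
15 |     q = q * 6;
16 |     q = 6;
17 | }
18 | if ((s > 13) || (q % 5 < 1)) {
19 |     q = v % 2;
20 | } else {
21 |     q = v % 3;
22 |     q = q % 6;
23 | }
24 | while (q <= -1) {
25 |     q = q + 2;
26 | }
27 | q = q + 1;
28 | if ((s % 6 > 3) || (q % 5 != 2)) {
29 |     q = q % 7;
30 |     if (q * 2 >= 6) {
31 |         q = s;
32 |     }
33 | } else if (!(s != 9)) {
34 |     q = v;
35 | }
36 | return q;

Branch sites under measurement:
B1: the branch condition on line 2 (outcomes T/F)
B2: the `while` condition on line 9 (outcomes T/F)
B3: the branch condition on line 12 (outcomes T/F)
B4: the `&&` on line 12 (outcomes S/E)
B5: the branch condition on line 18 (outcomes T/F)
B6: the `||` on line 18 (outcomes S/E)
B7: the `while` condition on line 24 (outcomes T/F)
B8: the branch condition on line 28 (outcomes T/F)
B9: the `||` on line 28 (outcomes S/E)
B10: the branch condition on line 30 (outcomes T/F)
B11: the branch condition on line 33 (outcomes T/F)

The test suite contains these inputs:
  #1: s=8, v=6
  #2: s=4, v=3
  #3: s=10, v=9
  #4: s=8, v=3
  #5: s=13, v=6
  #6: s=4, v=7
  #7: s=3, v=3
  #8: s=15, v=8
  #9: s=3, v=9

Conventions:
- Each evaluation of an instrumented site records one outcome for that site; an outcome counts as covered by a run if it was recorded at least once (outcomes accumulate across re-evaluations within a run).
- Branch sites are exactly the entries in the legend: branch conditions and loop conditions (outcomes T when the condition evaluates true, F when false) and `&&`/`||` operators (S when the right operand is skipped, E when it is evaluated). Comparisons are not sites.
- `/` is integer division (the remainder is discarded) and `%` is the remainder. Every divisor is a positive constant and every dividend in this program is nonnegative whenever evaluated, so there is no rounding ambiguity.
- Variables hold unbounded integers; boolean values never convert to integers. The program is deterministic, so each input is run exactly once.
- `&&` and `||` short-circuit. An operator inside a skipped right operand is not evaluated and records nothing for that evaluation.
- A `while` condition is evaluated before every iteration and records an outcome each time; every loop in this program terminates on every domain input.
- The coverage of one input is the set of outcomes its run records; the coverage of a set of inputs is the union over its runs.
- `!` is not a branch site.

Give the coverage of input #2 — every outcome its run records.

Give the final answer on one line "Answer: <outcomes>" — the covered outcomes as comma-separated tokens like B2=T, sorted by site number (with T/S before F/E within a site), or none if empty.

Simulating input #2 (s=4, v=3) step by step:
  B1->T, B2->T, B2->T, B2->T, B2->T, B2->T, B2->T, B2->T, B2->F, B4->E
  B3->F, B6->E, B5->F, B7->F, B9->S, B8->T, B10->F
collecting distinct outcomes: B1=T, B2=T, B2=F, B3=F, B4=E, B5=F, B6=E, B7=F, B8=T, B9=S, B10=F

Answer: B1=T, B2=T, B2=F, B3=F, B4=E, B5=F, B6=E, B7=F, B8=T, B9=S, B10=F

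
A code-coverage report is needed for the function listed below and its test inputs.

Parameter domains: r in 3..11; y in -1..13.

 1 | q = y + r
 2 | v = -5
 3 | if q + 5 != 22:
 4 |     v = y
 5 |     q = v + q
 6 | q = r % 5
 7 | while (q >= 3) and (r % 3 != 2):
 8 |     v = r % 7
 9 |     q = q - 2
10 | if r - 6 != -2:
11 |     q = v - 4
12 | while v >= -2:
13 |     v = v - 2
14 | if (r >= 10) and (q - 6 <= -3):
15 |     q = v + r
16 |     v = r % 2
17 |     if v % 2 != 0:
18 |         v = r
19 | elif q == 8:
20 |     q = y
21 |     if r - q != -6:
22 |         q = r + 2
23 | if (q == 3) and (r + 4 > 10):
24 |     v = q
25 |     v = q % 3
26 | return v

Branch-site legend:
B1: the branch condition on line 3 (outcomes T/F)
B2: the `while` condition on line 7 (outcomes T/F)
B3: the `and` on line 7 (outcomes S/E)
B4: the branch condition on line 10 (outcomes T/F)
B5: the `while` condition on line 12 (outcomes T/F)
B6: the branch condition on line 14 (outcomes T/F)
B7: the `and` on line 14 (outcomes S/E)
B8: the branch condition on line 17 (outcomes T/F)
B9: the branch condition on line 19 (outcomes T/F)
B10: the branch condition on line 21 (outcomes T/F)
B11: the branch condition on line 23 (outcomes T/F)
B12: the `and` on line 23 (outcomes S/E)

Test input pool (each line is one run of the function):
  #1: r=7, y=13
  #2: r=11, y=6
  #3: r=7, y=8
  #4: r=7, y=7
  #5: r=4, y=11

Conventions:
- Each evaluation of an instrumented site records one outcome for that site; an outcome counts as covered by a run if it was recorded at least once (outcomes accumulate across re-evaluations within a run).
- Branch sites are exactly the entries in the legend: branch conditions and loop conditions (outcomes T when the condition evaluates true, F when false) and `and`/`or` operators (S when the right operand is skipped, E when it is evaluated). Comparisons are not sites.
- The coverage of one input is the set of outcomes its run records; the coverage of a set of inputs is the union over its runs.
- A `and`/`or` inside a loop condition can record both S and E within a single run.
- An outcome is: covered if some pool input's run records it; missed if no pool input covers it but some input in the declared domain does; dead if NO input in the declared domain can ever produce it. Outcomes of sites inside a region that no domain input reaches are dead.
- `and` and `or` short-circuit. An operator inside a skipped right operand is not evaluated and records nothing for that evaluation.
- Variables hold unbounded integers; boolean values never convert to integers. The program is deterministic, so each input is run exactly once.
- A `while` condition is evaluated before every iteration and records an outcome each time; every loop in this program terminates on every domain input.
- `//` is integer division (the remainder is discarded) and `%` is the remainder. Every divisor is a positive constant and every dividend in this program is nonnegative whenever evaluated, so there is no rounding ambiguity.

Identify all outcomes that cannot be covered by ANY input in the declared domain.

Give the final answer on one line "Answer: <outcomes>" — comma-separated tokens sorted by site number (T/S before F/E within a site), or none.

sweeping the full domain (135 inputs) for each outcome:
  reachable outcomes have witnesses, e.g. B1=T (e.g. r=3, y=-1), B1=F (e.g. r=4, y=13), B2=T (e.g. r=3, y=-1), B2=F (e.g. r=3, y=-1)

Answer: none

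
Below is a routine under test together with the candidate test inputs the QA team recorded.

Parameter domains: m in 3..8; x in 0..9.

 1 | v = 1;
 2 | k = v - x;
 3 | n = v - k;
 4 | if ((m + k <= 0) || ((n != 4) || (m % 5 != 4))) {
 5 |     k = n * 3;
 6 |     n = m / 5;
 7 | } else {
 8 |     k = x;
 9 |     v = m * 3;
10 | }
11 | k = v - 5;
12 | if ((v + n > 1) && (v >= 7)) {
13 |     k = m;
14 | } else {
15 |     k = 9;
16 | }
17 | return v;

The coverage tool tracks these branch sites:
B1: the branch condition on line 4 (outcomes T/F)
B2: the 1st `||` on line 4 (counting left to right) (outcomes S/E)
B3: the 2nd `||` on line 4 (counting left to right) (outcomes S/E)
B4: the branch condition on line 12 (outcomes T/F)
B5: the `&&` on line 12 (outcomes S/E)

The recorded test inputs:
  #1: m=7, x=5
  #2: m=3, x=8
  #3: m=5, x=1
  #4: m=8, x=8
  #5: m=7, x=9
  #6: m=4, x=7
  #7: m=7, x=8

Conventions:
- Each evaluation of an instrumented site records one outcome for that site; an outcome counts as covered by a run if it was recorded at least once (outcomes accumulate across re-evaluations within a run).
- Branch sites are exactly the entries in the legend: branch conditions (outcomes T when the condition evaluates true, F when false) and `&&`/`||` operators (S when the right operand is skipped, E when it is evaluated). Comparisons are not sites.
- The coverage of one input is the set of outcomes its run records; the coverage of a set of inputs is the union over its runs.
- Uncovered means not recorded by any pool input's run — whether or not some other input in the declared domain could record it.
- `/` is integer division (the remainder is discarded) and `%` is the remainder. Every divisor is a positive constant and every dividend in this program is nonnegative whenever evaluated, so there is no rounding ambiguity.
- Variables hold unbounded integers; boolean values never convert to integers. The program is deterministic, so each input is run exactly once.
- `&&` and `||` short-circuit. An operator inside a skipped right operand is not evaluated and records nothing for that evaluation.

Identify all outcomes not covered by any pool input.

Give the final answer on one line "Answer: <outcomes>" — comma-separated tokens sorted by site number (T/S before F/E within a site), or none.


run #1 (m=7, x=5) runs B2->E, B3->S, B1->T, B5->E, B4->F; records B1=T, B2=E, B3=S, B4=F, B5=E
run #2 (m=3, x=8) runs B2->S, B1->T, B5->S, B4->F; records B1=T, B2=S, B4=F, B5=S
run #3 (m=5, x=1) runs B2->E, B3->S, B1->T, B5->E, B4->F; records B1=T, B2=E, B3=S, B4=F, B5=E
run #4 (m=8, x=8) runs B2->E, B3->S, B1->T, B5->E, B4->F; records B1=T, B2=E, B3=S, B4=F, B5=E
run #5 (m=7, x=9) runs B2->S, B1->T, B5->E, B4->F; records B1=T, B2=S, B4=F, B5=E
run #6 (m=4, x=7) runs B2->S, B1->T, B5->S, B4->F; records B1=T, B2=S, B4=F, B5=S
run #7 (m=7, x=8) runs B2->S, B1->T, B5->E, B4->F; records B1=T, B2=S, B4=F, B5=E
union over the pool: B1=T, B2=S, B2=E, B3=S, B4=F, B5=S, B5=E
uncovered (3 of 10): B1=F, B3=E, B4=T
Answer: B1=F, B3=E, B4=T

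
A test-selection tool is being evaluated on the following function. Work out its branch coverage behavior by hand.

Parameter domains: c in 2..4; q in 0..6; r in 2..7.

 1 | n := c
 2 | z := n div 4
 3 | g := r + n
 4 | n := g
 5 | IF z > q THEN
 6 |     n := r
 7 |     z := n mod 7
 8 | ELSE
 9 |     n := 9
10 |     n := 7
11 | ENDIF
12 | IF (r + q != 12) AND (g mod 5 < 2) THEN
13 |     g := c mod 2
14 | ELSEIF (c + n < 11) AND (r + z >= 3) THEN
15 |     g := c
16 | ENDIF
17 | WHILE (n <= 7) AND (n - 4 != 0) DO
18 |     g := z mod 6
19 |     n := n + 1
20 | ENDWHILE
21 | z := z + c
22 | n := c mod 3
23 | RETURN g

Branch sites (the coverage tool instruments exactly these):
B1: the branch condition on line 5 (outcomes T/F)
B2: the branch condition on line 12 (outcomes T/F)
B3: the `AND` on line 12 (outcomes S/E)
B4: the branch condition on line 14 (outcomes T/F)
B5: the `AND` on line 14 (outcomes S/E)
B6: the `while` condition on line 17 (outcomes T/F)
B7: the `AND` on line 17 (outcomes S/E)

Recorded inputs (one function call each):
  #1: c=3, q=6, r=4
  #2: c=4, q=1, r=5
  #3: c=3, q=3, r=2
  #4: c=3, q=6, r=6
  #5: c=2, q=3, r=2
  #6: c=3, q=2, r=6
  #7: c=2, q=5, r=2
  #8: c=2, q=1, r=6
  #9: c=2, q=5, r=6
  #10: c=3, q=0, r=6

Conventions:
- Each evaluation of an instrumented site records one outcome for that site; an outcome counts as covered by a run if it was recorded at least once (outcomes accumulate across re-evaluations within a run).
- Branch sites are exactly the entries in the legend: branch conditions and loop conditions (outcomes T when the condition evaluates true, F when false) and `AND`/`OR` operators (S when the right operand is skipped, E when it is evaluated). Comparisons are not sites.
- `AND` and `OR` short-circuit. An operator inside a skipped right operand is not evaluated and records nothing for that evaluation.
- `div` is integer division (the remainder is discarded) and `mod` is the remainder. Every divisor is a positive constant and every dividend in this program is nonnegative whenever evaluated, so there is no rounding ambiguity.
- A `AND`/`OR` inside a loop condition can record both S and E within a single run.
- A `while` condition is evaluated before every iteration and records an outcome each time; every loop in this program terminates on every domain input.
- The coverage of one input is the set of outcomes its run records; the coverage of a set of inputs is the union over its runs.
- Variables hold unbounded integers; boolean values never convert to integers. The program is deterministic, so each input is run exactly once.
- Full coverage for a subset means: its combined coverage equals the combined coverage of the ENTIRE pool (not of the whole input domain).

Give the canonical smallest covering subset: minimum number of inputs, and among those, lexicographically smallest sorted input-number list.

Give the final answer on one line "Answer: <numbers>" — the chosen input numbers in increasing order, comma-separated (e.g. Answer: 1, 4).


test 1 (c=3, q=6, r=4) hits B1=F, B2=F, B3=E, B4=T, B5=E, B6=T, B6=F, B7=S, B7=E
test 2 (c=4, q=1, r=5) hits B1=F, B2=F, B3=E, B4=F, B5=S, B6=T, B6=F, B7=S, B7=E
test 3 (c=3, q=3, r=2) hits B1=F, B2=T, B3=E, B6=T, B6=F, B7=S, B7=E
test 4 (c=3, q=6, r=6) hits B1=F, B2=F, B3=S, B4=T, B5=E, B6=T, B6=F, B7=S, B7=E
test 5 (c=2, q=3, r=2) hits B1=F, B2=F, B3=E, B4=F, B5=E, B6=T, B6=F, B7=S, B7=E
test 6 (c=3, q=2, r=6) hits B1=F, B2=F, B3=E, B4=T, B5=E, B6=T, B6=F, B7=S, B7=E
test 7 (c=2, q=5, r=2) hits B1=F, B2=F, B3=E, B4=F, B5=E, B6=T, B6=F, B7=S, B7=E
test 8 (c=2, q=1, r=6) hits B1=F, B2=F, B3=E, B4=T, B5=E, B6=T, B6=F, B7=S, B7=E
test 9 (c=2, q=5, r=6) hits B1=F, B2=F, B3=E, B4=T, B5=E, B6=T, B6=F, B7=S, B7=E
test 10 (c=3, q=0, r=6) hits B1=F, B2=F, B3=E, B4=T, B5=E, B6=T, B6=F, B7=S, B7=E
the full pool covers 13 outcomes: B1=F, B2=T, B2=F, B3=S, B3=E, B4=T, B4=F, B5=S, B5=E, B6=T, B6=F, B7=S, B7=E
no size-1 subset reaches all 13 outcomes (best union: 9/13)
no size-2 subset reaches all 13 outcomes (best union: 12/13)
at size 3, {2, 3, 4} reaches all 13 outcomes; every lexicographically earlier size-3 subset fails
Answer: 2, 3, 4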